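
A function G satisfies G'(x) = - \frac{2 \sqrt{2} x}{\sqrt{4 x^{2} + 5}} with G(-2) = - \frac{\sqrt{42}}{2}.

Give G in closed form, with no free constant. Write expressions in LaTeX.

G(x) = - \frac{\sqrt{2} \sqrt{4 x^{2} + 5}}{2}

The substitution u = 2 x^{2} + \frac{5}{2} works: G'(x) is exactly (dG/du)*(du/dx) for that inner function.
A general antiderivative is - \sqrt{2 x^{2} + \frac{5}{2}} + C.
The condition gives C = - \frac{\sqrt{42}}{2} - (- \frac{\sqrt{42}}{2}) = 0.
So G(x) = - \frac{\sqrt{2} \sqrt{4 x^{2} + 5}}{2}.
Check: d/dx[- \frac{\sqrt{2} \sqrt{4 x^{2} + 5}}{2}] = - \frac{2 \sqrt{2} x}{\sqrt{4 x^{2} + 5}} = G'(x).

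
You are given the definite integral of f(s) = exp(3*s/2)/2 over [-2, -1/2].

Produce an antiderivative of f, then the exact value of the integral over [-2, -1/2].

A candidate is checked by its d/ds: the result must match f(s).
F(s) = exp(3*s/2)/3 is an antiderivative of f.
Check: d/ds[exp(3*s/2)/3] = exp(3*s/2)/2 = f(s).
F(-1/2) = exp(-3/4)/3; F(-2) = exp(-3)/3.
Integral = F(-1/2) - F(-2) = -exp(-3)/3 + exp(-3/4)/3.

Antiderivative: F(s) = exp(3*s/2)/3; value = -exp(-3)/3 + exp(-3/4)/3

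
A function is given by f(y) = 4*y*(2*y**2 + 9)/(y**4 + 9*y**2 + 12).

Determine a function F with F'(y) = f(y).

An antiderivative is F(y) = 2*log(y**4/3 + 3*y**2 + 4).

f matches the chain-rule pattern g'(h)*h' with inner function h(y) = y**4/3 + 3*y**2 + 4; substituting u = h(y) collapses the integral.
Check: d/dy[2*log(y**4/3 + 3*y**2 + 4)] = (8*y**3 + 36*y)/(y**4 + 9*y**2 + 12), which equals f(y).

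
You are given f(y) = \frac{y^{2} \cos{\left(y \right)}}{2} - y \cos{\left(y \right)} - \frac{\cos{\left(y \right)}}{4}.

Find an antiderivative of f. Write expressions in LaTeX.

Integrate term by term and add the pieces.
Check: d/dy[\frac{y^{2} \sin{\left(y \right)}}{2} - y \sin{\left(y \right)} + y \cos{\left(y \right)} - \frac{5 \sin{\left(y \right)}}{4} - \cos{\left(y \right)}] = \frac{y^{2} \cos{\left(y \right)}}{2} - y \cos{\left(y \right)} - \frac{\cos{\left(y \right)}}{4} = f(y).

An antiderivative is F(y) = \frac{y^{2} \sin{\left(y \right)}}{2} - y \sin{\left(y \right)} + y \cos{\left(y \right)} - \frac{5 \sin{\left(y \right)}}{4} - \cos{\left(y \right)}.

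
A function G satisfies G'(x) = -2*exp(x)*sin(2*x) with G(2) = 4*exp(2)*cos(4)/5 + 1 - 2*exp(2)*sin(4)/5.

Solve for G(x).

G(x) = (-2*exp(x)*sin(2*x) + 4*exp(x)*cos(2*x) + 5)/5

Differentiate the proposed G(x) back; it has to land on the given G'(x).
A general antiderivative is -2*exp(x)*sin(2*x)/5 + 4*exp(x)*cos(2*x)/5 + C.
The condition gives C = 4*exp(2)*cos(4)/5 + 1 - 2*exp(2)*sin(4)/5 - (4*exp(2)*cos(4)/5 - 2*exp(2)*sin(4)/5) = 1.
So G(x) = (-2*exp(x)*sin(2*x) + 4*exp(x)*cos(2*x) + 5)/5.
Check: d/dx[(-2*exp(x)*sin(2*x) + 4*exp(x)*cos(2*x) + 5)/5] = -2*exp(x)*sin(2*x) = G'(x).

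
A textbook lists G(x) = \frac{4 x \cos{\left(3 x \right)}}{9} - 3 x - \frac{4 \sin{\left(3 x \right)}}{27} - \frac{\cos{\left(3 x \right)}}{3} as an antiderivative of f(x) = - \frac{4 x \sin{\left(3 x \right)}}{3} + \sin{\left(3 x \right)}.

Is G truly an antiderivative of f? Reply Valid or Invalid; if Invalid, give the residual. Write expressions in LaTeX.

d/dx[G] = - \frac{4 x \sin{\left(3 x \right)}}{3} + \sin{\left(3 x \right)} - 3
d/dx[G] - f(x) = -3 != 0.

Invalid: d/dx[G] - f = -3, which is not 0.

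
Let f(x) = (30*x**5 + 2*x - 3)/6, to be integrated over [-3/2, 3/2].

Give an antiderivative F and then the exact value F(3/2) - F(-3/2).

Antiderivative: F(x) = 5*x**6/6 + x**2/6 - x/2; value = -3/2

Any candidate F(x) must reproduce f(x) exactly when differentiated.
F(x) = 5*x**6/6 + x**2/6 - x/2 is an antiderivative of f.
Check: d/dx[5*x**6/6 + x**2/6 - x/2] = 5*x**5 + x/3 - 1/2, which equals f(x).
F(3/2) = 1167/128; F(-3/2) = 1359/128.
Integral = F(3/2) - F(-3/2) = -3/2.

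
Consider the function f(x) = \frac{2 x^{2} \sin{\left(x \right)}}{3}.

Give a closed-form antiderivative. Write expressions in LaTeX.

A candidate is checked by its d/dx: the result must match f(x).
Check: d/dx[- \frac{2 x^{2} \cos{\left(x \right)}}{3} + \frac{4 x \sin{\left(x \right)}}{3} + \frac{4 \cos{\left(x \right)}}{3}] = \frac{2 x^{2} \sin{\left(x \right)}}{3} = f(x).

An antiderivative is F(x) = - \frac{2 x^{2} \cos{\left(x \right)}}{3} + \frac{4 x \sin{\left(x \right)}}{3} + \frac{4 \cos{\left(x \right)}}{3}.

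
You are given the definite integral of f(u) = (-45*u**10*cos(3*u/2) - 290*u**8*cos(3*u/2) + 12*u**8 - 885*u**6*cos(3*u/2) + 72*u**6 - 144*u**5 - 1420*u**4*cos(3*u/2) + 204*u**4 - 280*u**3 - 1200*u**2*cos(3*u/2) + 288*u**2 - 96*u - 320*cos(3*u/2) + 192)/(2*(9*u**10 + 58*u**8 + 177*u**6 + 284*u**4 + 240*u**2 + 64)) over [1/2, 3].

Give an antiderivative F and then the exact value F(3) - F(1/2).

Check any antiderivative F(u) by computing F'(u) and comparing it with f(u).
F(u) = (-5*(u**4 + 3*u**2 + 4)*sin(3*u/2) + 3*(u**4 + 3*u**2 + 4)*atan(3*u/2) + 6)/(3*(u**4 + 3*u**2 + 4)) is an antiderivative of f.
Check: d/du[(-5*(u**4 + 3*u**2 + 4)*sin(3*u/2) + 3*(u**4 + 3*u**2 + 4)*atan(3*u/2) + 6)/(3*(u**4 + 3*u**2 + 4))] = (-45*u**10*cos(3*u/2) - 290*u**8*cos(3*u/2) + 12*u**8 - 885*u**6*cos(3*u/2) + 72*u**6 - 144*u**5 - 1420*u**4*cos(3*u/2) + 204*u**4 - 280*u**3 - 1200*u**2*cos(3*u/2) + 288*u**2 - 96*u - 320*cos(3*u/2) + 192)/(18*u**10 + 116*u**8 + 354*u**6 + 568*u**4 + 480*u**2 + 128), which equals f(u).
F(3) = 1/56 + atan(9/2) - 5*sin(9/2)/3; F(1/2) = -5*sin(3/4)/3 + 32/77 + atan(3/4).
Integral = F(3) - F(1/2) = -atan(3/4) - 35/88 + 5*sin(3/4)/3 + atan(9/2) - 5*sin(9/2)/3.

Antiderivative: F(u) = (-5*(u**4 + 3*u**2 + 4)*sin(3*u/2) + 3*(u**4 + 3*u**2 + 4)*atan(3*u/2) + 6)/(3*(u**4 + 3*u**2 + 4)); value = -atan(3/4) - 35/88 + 5*sin(3/4)/3 + atan(9/2) - 5*sin(9/2)/3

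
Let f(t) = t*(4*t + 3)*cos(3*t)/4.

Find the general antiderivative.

F(t) = t**2*sin(3*t)/3 + t*sin(3*t)/4 + 2*t*cos(3*t)/9 - 2*sin(3*t)/27 + cos(3*t)/12 + C

Differentiate the proposed F(t) back; it has to land on f(t) exactly.
Check: d/dt[t**2*sin(3*t)/3 + t*sin(3*t)/4 + 2*t*cos(3*t)/9 - 2*sin(3*t)/27 + cos(3*t)/12] = t**2*cos(3*t) + 3*t*cos(3*t)/4, which equals f(t).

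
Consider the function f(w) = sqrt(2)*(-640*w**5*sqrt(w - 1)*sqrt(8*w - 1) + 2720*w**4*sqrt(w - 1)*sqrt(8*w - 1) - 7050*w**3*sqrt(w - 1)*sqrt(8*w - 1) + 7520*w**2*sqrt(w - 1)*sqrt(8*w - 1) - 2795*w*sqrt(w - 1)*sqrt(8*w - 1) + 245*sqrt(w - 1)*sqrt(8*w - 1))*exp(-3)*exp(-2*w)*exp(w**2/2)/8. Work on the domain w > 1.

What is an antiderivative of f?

A candidate is checked by its d/dw: the result must match f(w).
Check: d/dw[-5*sqrt(2)*(w - 1)**(5/2)*(8*w - 1)**(5/2)*exp(w**2/2 - 2*w - 3)/4] = (-640*sqrt(2)*w**5*sqrt(w - 1)*sqrt(8*w - 1) + 2720*sqrt(2)*w**4*sqrt(w - 1)*sqrt(8*w - 1) - 7050*sqrt(2)*w**3*sqrt(w - 1)*sqrt(8*w - 1) + 7520*sqrt(2)*w**2*sqrt(w - 1)*sqrt(8*w - 1) - 2795*sqrt(2)*w*sqrt(w - 1)*sqrt(8*w - 1) + 245*sqrt(2)*sqrt(w - 1)*sqrt(8*w - 1))*exp(-3)*exp(-2*w)*exp(w**2/2)/8, which equals f(w).

An antiderivative is F(w) = -5*sqrt(2)*(w - 1)**(5/2)*(8*w - 1)**(5/2)*exp(w**2/2 - 2*w - 3)/4.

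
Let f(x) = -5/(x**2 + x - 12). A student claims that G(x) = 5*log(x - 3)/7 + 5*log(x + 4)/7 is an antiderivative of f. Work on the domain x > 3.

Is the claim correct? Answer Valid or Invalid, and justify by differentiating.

Invalid: d/dx[G] - f = 10/(7*x - 21), which is not 0.

d/dx[G] = (10*x + 5)/(7*x**2 + 7*x - 84)
d/dx[G] - f(x) = 10/(7*x - 21) != 0.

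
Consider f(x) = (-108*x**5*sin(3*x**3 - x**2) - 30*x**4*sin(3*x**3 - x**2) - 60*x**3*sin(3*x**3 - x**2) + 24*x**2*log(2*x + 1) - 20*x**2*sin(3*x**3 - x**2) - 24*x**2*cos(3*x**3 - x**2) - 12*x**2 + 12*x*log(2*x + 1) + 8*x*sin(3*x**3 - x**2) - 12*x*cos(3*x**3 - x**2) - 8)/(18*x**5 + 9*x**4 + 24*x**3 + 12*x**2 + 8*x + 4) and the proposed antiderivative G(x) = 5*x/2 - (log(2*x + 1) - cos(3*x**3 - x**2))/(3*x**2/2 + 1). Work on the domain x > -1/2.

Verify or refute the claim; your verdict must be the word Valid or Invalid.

Invalid: d/dx[G] - f = 5/2, which is not 0.

d/dx[G] = (-216*x**5*sin(3*x**3 - x**2) + 90*x**5 - 60*x**4*sin(3*x**3 - x**2) + 45*x**4 - 120*x**3*sin(3*x**3 - x**2) + 120*x**3 + 48*x**2*log(2*x + 1) - 40*x**2*sin(3*x**3 - x**2) - 48*x**2*cos(3*x**3 - x**2) + 36*x**2 + 24*x*log(2*x + 1) + 16*x*sin(3*x**3 - x**2) - 24*x*cos(3*x**3 - x**2) + 40*x + 4)/(36*x**5 + 18*x**4 + 48*x**3 + 24*x**2 + 16*x + 8)
d/dx[G] - f(x) = 5/2 != 0.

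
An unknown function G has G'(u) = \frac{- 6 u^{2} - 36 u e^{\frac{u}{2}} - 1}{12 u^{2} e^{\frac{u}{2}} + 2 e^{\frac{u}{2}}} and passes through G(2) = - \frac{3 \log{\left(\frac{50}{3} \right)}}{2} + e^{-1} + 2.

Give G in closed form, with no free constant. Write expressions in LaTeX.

G(u) = - \frac{\left(3 e^{\frac{u}{2}} \log{\left(4 u^{2} + \frac{2}{3} \right)} - 4 e^{\frac{u}{2}} - 2\right) e^{- \frac{u}{2}}}{2}

Any candidate G(u) must reproduce the stated G'(u) exactly.
A general antiderivative is - \frac{3 \log{\left(4 u^{2} + \frac{2}{3} \right)}}{2} + e^{- \frac{u}{2}} + C.
The condition gives C = - \frac{3 \log{\left(\frac{50}{3} \right)}}{2} + e^{-1} + 2 - (- \frac{3 \log{\left(\frac{50}{3} \right)}}{2} + e^{-1}) = 2.
So G(u) = - \frac{\left(3 e^{\frac{u}{2}} \log{\left(4 u^{2} + \frac{2}{3} \right)} - 4 e^{\frac{u}{2}} - 2\right) e^{- \frac{u}{2}}}{2}.
Check: d/du[- \frac{\left(3 e^{\frac{u}{2}} \log{\left(4 u^{2} + \frac{2}{3} \right)} - 4 e^{\frac{u}{2}} - 2\right) e^{- \frac{u}{2}}}{2}] = \frac{- 6 u^{2} - 36 u e^{\frac{u}{2}} - 1}{12 u^{2} e^{\frac{u}{2}} + 2 e^{\frac{u}{2}}} = G'(u).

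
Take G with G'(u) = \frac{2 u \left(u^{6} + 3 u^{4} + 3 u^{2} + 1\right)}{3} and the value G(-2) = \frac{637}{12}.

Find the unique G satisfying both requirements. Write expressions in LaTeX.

G(u) = \frac{u^{8}}{12} + \frac{u^{6}}{3} + \frac{u^{4}}{2} + \frac{u^{2}}{3} + \frac{13}{12}

G'(u) matches the chain-rule pattern g'(h)*h' with inner function h(u) = \frac{u^{2}}{2} + \frac{1}{2}; substituting w = h(u) collapses the integral.
A general antiderivative is \frac{4 \left(\frac{u^{2}}{2} + \frac{1}{2}\right)^{4}}{3} + C.
The condition gives C = \frac{637}{12} - (\frac{625}{12}) = 1.
So G(u) = \frac{u^{8}}{12} + \frac{u^{6}}{3} + \frac{u^{4}}{2} + \frac{u^{2}}{3} + \frac{13}{12}.
Check: d/du[\frac{u^{8}}{12} + \frac{u^{6}}{3} + \frac{u^{4}}{2} + \frac{u^{2}}{3} + \frac{13}{12}] = \frac{2 u^{7}}{3} + 2 u^{5} + 2 u^{3} + \frac{2 u}{3}, which equals G'(u).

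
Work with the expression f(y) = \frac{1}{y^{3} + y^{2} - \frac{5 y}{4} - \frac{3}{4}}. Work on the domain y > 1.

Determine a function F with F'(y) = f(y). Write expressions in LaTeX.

An antiderivative is F(y) = \frac{4 \log{\left(y - 1 \right)}}{15} - \frac{2 \log{\left(y + \frac{1}{2} \right)}}{3} + \frac{2 \log{\left(y + \frac{3}{2} \right)}}{5}.

The denominator factors as \left(y - 1\right) \left(2 y + 1\right) \left(2 y + 3\right); partial fractions split f into directly integrable pieces: \frac{4}{5 \left(2 y + 3\right)} - \frac{4}{3 \left(2 y + 1\right)} + \frac{4}{15 \left(y - 1\right)}.
Check: d/dy[\frac{4 \log{\left(y - 1 \right)}}{15} - \frac{2 \log{\left(y + \frac{1}{2} \right)}}{3} + \frac{2 \log{\left(y + \frac{3}{2} \right)}}{5}] = \frac{4}{4 y^{3} + 4 y^{2} - 5 y - 3}, which equals f(y).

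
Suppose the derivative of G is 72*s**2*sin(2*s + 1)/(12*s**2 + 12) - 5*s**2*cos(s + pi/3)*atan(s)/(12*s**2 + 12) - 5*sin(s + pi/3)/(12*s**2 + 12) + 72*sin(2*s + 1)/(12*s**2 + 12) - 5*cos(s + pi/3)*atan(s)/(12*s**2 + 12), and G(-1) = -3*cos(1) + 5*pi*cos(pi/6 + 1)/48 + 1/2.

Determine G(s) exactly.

G(s) = -5*sin(s + pi/3)*atan(s)/12 - 3*cos(2*s + 1) + 1/2

The integrand splits into summands that can be handled one at a time.
A general antiderivative is -5*sin(s + pi/3)*atan(s)/12 - 3*cos(2*s + 1) + C.
The condition gives C = -3*cos(1) + 5*pi*cos(pi/6 + 1)/48 + 1/2 - (-3*cos(1) + 5*pi*cos(pi/6 + 1)/48) = 1/2.
So G(s) = -5*sin(s + pi/3)*atan(s)/12 - 3*cos(2*s + 1) + 1/2.
Check: d/ds[-5*sin(s + pi/3)*atan(s)/12 - 3*cos(2*s + 1) + 1/2] = (72*s**2*sin(2*s + 1) - 5*s**2*cos(s + pi/3)*atan(s) - 5*sin(s + pi/3) + 72*sin(2*s + 1) - 5*cos(s + pi/3)*atan(s))/(12*s**2 + 12), which equals G'(s).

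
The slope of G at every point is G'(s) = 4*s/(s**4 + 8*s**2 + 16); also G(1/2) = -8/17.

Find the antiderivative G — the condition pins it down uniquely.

G(s) = -2/(s**2 + 4)

G'(s) matches the chain-rule pattern g'(h)*h' with inner function h(s) = s**2/2 + 2; substituting u = h(s) collapses the integral.
A general antiderivative is -1/(s**2/2 + 2) + C.
The condition gives C = -8/17 - (-8/17) = 0.
So G(s) = -2/(s**2 + 4).
Check: d/ds[-2/(s**2 + 4)] = 4*s/(s**4 + 8*s**2 + 16) = G'(s).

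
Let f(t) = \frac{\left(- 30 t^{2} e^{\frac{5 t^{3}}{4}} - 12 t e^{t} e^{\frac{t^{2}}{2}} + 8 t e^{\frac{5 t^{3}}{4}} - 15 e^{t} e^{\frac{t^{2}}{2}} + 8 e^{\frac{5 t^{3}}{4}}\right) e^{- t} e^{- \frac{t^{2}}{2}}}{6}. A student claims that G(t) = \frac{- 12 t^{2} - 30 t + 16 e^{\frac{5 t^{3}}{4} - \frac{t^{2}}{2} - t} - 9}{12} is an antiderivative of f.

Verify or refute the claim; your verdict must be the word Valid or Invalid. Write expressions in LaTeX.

Invalid: d/dt[G] - f = \frac{\left(30 t^{2} e^{\frac{5 t^{3}}{4}} - 8 t e^{\frac{5 t^{3}}{4}} - 8 e^{\frac{5 t^{3}}{4}}\right) e^{- t} e^{- \frac{t^{2}}{2}}}{3}, which is not 0.

d/dt[G] = 5 t^{2} e^{- t} e^{- \frac{t^{2}}{2}} e^{\frac{5 t^{3}}{4}} - 2 t - \frac{4 t e^{- t} e^{- \frac{t^{2}}{2}} e^{\frac{5 t^{3}}{4}}}{3} - \frac{5}{2} - \frac{4 e^{- t} e^{- \frac{t^{2}}{2}} e^{\frac{5 t^{3}}{4}}}{3}
d/dt[G] - f(t) = \frac{\left(30 t^{2} e^{\frac{5 t^{3}}{4}} - 8 t e^{\frac{5 t^{3}}{4}} - 8 e^{\frac{5 t^{3}}{4}}\right) e^{- t} e^{- \frac{t^{2}}{2}}}{3} != 0.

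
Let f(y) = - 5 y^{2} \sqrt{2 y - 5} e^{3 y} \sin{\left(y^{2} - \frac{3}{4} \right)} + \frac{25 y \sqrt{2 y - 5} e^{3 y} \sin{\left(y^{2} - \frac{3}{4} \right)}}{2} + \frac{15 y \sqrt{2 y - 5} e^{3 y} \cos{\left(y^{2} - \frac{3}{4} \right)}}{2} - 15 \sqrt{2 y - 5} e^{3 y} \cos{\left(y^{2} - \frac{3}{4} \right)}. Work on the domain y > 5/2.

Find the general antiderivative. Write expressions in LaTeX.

F(y) = \frac{5 y \sqrt{2 y - 5} e^{3 y} \cos{\left(y^{2} - \frac{3}{4} \right)}}{2} - \frac{25 \sqrt{2 y - 5} e^{3 y} \cos{\left(y^{2} - \frac{3}{4} \right)}}{4} + C

Integrate term by term and add the pieces.
Check: d/dy[\frac{5 y \sqrt{2 y - 5} e^{3 y} \cos{\left(y^{2} - \frac{3}{4} \right)}}{2} - \frac{25 \sqrt{2 y - 5} e^{3 y} \cos{\left(y^{2} - \frac{3}{4} \right)}}{4}] = \frac{- 20 y^{3} e^{3 y} \sin{\left(y^{2} - \frac{3}{4} \right)} + 100 y^{2} e^{3 y} \sin{\left(y^{2} - \frac{3}{4} \right)} + 30 y^{2} e^{3 y} \cos{\left(y^{2} - \frac{3}{4} \right)} - 125 y e^{3 y} \sin{\left(y^{2} - \frac{3}{4} \right)} - 135 y e^{3 y} \cos{\left(y^{2} - \frac{3}{4} \right)} + 150 e^{3 y} \cos{\left(y^{2} - \frac{3}{4} \right)}}{2 \sqrt{2 y - 5}}, which equals f(y).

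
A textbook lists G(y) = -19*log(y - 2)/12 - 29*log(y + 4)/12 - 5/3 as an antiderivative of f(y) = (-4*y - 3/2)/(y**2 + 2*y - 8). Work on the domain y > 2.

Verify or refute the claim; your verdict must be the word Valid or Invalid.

d/dy[G] = (-8*y - 3)/(2*y**2 + 4*y - 16)
This equals f(y) exactly, so the claim holds.

Valid: G'(y) = f(y).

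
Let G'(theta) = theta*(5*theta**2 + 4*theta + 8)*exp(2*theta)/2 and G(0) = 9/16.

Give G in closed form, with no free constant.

Recognize the product-rule pattern: G'(theta) = u'v + uv' with u = 5*theta**3/4 - 7*theta**2/8 + 23*theta/8 - 23/16, v = exp(2*theta), so integration by parts undoes it.
A general antiderivative is (20*theta**3 - 14*theta**2 + 46*theta - 23)*exp(2*theta)/16 + C.
The condition gives C = 9/16 - (-23/16) = 2.
So G(theta) = (20*theta**3 - 14*theta**2 + 46*theta - 23)*exp(2*theta)/16 + 2.
Check: d/dtheta[(20*theta**3 - 14*theta**2 + 46*theta - 23)*exp(2*theta)/16 + 2] = 5*theta**3*exp(2*theta)/2 + 2*theta**2*exp(2*theta) + 4*theta*exp(2*theta), which equals G'(theta).

G(theta) = (20*theta**3 - 14*theta**2 + 46*theta - 23)*exp(2*theta)/16 + 2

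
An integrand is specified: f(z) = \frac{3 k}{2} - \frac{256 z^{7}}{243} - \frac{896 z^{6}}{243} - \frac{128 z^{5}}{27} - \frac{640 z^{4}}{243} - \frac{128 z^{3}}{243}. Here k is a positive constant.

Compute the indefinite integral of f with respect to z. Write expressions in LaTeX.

F(z) = \frac{3 k z}{2} - \frac{2 \left(\frac{2 z^{2}}{3} + \frac{2 z}{3}\right)^{4}}{3} + C

The integrand splits into summands that can be handled one at a time.
Check: d/dz[\frac{3 k z}{2} - \frac{2 \left(\frac{2 z^{2}}{3} + \frac{2 z}{3}\right)^{4}}{3}] = \frac{3 k}{2} - \frac{256 z^{7}}{243} - \frac{896 z^{6}}{243} - \frac{128 z^{5}}{27} - \frac{640 z^{4}}{243} - \frac{128 z^{3}}{243} = f(z).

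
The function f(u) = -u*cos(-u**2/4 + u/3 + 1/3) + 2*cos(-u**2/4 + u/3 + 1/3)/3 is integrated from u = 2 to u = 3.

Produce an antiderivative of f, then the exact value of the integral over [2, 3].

The substitution w = -u**2/4 + u/3 + 1/3 works: f is exactly (dF/dw)*(dw/du) for that inner function.
F(u) = 2*sin(-u**2/4 + u/3 + 1/3) is an antiderivative of f.
Check: d/du[2*sin(-u**2/4 + u/3 + 1/3)] = -u*cos(-u**2/4 + u/3 + 1/3) + 2*cos(-u**2/4 + u/3 + 1/3)/3 = f(u).
F(3) = -2*sin(11/12); F(2) = 0.
Integral = F(3) - F(2) = -2*sin(11/12).

Antiderivative: F(u) = 2*sin(-u**2/4 + u/3 + 1/3); value = -2*sin(11/12)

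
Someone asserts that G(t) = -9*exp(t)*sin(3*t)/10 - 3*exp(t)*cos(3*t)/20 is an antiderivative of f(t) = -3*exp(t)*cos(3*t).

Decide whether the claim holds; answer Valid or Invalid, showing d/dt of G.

Invalid: d/dt[G] - f = -9*exp(t)*sin(3*t)/20 + 3*exp(t)*cos(3*t)/20, which is not 0.

d/dt[G] = -9*exp(t)*sin(3*t)/20 - 57*exp(t)*cos(3*t)/20
d/dt[G] - f(t) = -9*exp(t)*sin(3*t)/20 + 3*exp(t)*cos(3*t)/20 != 0.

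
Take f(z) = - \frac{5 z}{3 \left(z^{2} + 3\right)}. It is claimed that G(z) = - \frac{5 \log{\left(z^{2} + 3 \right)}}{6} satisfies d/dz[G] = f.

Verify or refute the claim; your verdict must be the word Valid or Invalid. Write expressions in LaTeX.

Valid: G'(z) = f(z).

d/dz[G] = - \frac{5 z}{3 z^{2} + 9}
This equals f(z) exactly, so the claim holds.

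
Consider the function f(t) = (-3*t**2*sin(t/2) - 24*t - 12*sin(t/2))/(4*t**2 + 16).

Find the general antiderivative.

F(t) = -3*log(t**2 + 4) + 3*cos(t/2)/2 + C

Since d/dt undoes antidifferentiation here, F'(t) = f(t) is required of F(t).
Check: d/dt[-3*log(t**2 + 4) + 3*cos(t/2)/2] = (-3*t**2*sin(t/2) - 24*t - 12*sin(t/2))/(4*t**2 + 16) = f(t).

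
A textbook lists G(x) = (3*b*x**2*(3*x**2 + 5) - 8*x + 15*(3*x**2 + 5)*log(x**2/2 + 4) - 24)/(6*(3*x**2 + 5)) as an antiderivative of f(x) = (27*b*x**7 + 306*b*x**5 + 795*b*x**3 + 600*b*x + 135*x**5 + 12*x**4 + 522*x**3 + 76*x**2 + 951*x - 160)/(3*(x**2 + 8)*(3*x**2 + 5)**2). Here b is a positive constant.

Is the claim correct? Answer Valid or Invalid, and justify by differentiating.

Valid. The derivative of G reproduces f.

d/dx[G] = (27*b*x**7 + 306*b*x**5 + 795*b*x**3 + 600*b*x + 135*x**5 + 12*x**4 + 522*x**3 + 76*x**2 + 951*x - 160)/(27*x**6 + 306*x**4 + 795*x**2 + 600)
This equals f(x) exactly, so the claim holds.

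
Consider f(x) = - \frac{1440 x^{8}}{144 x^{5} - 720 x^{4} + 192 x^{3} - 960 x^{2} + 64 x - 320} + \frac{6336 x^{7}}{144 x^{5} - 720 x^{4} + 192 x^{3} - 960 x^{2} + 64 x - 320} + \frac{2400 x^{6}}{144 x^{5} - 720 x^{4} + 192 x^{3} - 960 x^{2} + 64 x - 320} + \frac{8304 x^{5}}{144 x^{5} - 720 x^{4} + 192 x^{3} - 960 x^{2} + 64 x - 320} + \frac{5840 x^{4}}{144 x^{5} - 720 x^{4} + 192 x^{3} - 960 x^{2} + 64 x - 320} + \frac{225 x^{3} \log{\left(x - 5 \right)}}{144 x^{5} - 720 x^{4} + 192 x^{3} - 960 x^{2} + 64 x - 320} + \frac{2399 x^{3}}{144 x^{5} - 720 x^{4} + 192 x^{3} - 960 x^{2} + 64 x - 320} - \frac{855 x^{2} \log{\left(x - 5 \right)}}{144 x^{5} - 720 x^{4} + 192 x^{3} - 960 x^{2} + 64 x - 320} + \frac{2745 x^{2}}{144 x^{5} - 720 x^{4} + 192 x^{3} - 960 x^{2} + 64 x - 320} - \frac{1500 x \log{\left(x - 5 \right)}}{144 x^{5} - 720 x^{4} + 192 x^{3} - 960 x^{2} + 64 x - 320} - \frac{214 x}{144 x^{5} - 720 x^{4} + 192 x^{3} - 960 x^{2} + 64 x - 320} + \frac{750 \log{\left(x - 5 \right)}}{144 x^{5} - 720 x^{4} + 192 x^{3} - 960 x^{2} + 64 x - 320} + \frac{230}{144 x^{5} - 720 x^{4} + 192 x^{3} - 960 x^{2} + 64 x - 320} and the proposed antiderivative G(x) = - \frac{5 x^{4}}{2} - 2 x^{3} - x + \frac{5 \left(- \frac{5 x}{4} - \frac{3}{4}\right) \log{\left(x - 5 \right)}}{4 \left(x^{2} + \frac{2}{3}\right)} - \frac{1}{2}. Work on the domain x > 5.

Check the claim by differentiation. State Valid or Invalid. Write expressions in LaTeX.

Valid. The derivative of G reproduces f.

d/dx[G] = \frac{- 1440 x^{8} + 6336 x^{7} + 2400 x^{6} + 8304 x^{5} + 5840 x^{4} + 225 x^{3} \log{\left(x - 5 \right)} + 2399 x^{3} - 855 x^{2} \log{\left(x - 5 \right)} + 2745 x^{2} - 1500 x \log{\left(x - 5 \right)} - 214 x + 750 \log{\left(x - 5 \right)} + 230}{144 x^{5} - 720 x^{4} + 192 x^{3} - 960 x^{2} + 64 x - 320}
This equals f(x) exactly, so the claim holds.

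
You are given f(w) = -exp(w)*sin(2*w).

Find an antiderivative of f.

Check any antiderivative F(w) by computing F'(w) and comparing it with f(w).
Check: d/dw[-exp(w)*sin(2*w)/5 + 2*exp(w)*cos(2*w)/5] = -exp(w)*sin(2*w) = f(w).

An antiderivative is F(w) = -exp(w)*sin(2*w)/5 + 2*exp(w)*cos(2*w)/5.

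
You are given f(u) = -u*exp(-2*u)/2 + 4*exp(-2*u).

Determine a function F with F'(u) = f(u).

Recognize the product-rule pattern: f = v'r + vr' with v = u/4 - 15/8, r = exp(-2*u), so integration by parts undoes it.
Check: d/du[(2*u - 15)*exp(-2*u)/8] = (8 - u)*exp(-2*u)/2, which equals f(u).

An antiderivative is F(u) = (2*u - 15)*exp(-2*u)/8.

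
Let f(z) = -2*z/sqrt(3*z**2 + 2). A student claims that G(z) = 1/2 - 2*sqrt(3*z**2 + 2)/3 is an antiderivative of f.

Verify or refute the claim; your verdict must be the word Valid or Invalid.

d/dz[G] = -2*z/sqrt(3*z**2 + 2)
This equals f(z) exactly, so the claim holds.

Valid. The derivative of G reproduces f.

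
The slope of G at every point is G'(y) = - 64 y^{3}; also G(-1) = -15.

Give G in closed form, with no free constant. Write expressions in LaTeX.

G(y) = 1 - 16 y^{4}

Check a candidate G(y) by differentiating: d/dy[G] must match the given G'(y).
A general antiderivative is - 16 y^{4} + C.
The condition gives C = -15 - (-16) = 1.
So G(y) = 1 - 16 y^{4}.
Check: d/dy[1 - 16 y^{4}] = - 64 y^{3} = G'(y).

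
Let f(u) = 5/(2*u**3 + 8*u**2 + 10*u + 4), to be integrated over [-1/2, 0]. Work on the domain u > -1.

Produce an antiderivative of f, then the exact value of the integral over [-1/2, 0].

Antiderivative: F(u) = -5*log(u + 1)/2 + 5*log(u + 2)/2 - 5/(2*u + 2); value = 5/2 - 5*log(3/2)/2

Factor the denominator (2*(u + 1)**2*(u + 2)) and decompose: f = 5/(2*(u + 2)) - 5/(2*(u + 1)) + 5/(2*(u + 1)**2); each piece integrates to a log, atan, or power term.
F(u) = -5*log(u + 1)/2 + 5*log(u + 2)/2 - 5/(2*u + 2) is an antiderivative of f.
Check: d/du[-5*log(u + 1)/2 + 5*log(u + 2)/2 - 5/(2*u + 2)] = 5/(2*u**3 + 8*u**2 + 10*u + 4) = f(u).
F(0) = -5/2 + 5*log(2)/2; F(-1/2) = -5 + 5*log(3/2)/2 + 5*log(2)/2.
Integral = F(0) - F(-1/2) = 5/2 - 5*log(3/2)/2.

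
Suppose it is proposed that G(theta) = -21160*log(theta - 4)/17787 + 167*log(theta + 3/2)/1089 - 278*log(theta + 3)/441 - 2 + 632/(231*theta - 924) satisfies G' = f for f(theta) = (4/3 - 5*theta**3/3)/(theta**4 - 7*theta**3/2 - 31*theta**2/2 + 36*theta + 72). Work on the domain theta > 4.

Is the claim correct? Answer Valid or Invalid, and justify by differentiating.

Valid: G'(theta) = f(theta).

d/dtheta[G] = (8 - 10*theta**3)/(6*theta**4 - 21*theta**3 - 93*theta**2 + 216*theta + 432)
This equals f(theta) exactly, so the claim holds.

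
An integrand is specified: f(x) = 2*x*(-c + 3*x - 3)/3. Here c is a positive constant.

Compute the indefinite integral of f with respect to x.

Differentiate the proposed F(x) back; it has to land on f(x) exactly.
Check: d/dx[(-c*x**2 + 2*x**3 - 3*x**2 - 6)/3] = -2*c*x/3 + 2*x**2 - 2*x, which equals f(x).

F(x) = (-c*x**2 + 2*x**3 - 3*x**2 - 6)/3 + C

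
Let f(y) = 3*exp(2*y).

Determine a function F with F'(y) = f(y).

An antiderivative is F(y) = 3*exp(2*y)/2.

An antiderivative F(y) passes only if d/dy[F] lands on f(y) exactly.
Check: d/dy[3*exp(2*y)/2] = 3*exp(2*y) = f(y).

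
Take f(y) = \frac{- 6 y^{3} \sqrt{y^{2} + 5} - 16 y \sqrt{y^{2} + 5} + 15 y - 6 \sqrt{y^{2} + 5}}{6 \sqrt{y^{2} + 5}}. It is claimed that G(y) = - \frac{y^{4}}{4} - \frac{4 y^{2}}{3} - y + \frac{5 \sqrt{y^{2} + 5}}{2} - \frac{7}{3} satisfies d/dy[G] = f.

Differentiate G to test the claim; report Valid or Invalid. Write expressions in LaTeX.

d/dy[G] = \frac{- 6 y^{3} \sqrt{y^{2} + 5} - 16 y \sqrt{y^{2} + 5} + 15 y - 6 \sqrt{y^{2} + 5}}{6 \sqrt{y^{2} + 5}}
This equals f(y) exactly, so the claim holds.

Valid - differentiating G returns exactly f.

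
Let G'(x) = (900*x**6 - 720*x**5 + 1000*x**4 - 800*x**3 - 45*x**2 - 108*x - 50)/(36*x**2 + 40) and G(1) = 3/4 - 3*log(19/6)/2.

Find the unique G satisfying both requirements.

G(x) = 5*x**5 - 5*x**4 - 5*x/4 - 3*log(3*x**2/2 + 5/3)/2 + 2

Any candidate G(x) must reproduce the stated G'(x) exactly.
A general antiderivative is 5*x**5 - 5*x**4 - 5*x/4 - 3*log(3*x**2/2 + 5/3)/2 + C.
The condition gives C = 3/4 - 3*log(19/6)/2 - (-3*log(19/6)/2 - 5/4) = 2.
So G(x) = 5*x**5 - 5*x**4 - 5*x/4 - 3*log(3*x**2/2 + 5/3)/2 + 2.
Check: d/dx[5*x**5 - 5*x**4 - 5*x/4 - 3*log(3*x**2/2 + 5/3)/2 + 2] = (900*x**6 - 720*x**5 + 1000*x**4 - 800*x**3 - 45*x**2 - 108*x - 50)/(36*x**2 + 40) = G'(x).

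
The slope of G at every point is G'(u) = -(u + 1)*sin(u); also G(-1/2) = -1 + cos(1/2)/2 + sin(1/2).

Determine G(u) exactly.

G(u) = u*cos(u) - sin(u) + cos(u) - 1

Any candidate G(u) must reproduce the stated G'(u) exactly.
A general antiderivative is u*cos(u) - sin(u) + cos(u) + C.
The condition gives C = -1 + cos(1/2)/2 + sin(1/2) - (cos(1/2)/2 + sin(1/2)) = -1.
So G(u) = u*cos(u) - sin(u) + cos(u) - 1.
Check: d/du[u*cos(u) - sin(u) + cos(u) - 1] = -u*sin(u) - sin(u), which equals G'(u).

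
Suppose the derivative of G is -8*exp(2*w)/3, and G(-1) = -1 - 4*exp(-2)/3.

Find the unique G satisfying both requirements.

Since d/dw undoes antidifferentiation here, G(w) must give back the stated G'(w).
A general antiderivative is -4*exp(2*w)/3 + C.
The condition gives C = -1 - 4*exp(-2)/3 - (-4*exp(-2)/3) = -1.
So G(w) = -(4*exp(2*w) + 3)/3.
Check: d/dw[-(4*exp(2*w) + 3)/3] = -8*exp(2*w)/3 = G'(w).

G(w) = -(4*exp(2*w) + 3)/3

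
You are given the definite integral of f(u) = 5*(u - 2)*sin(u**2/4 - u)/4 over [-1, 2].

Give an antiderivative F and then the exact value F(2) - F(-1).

f matches the chain-rule pattern g'(h)*h' with inner function h(u) = u**2/4 - u; substituting w = h(u) collapses the integral.
F(u) = -5*cos(u**2/4 - u)/2 is an antiderivative of f.
Check: d/du[-5*cos(u**2/4 - u)/2] = 5*u*sin(u**2/4 - u)/4 - 5*sin(u**2/4 - u)/2, which equals f(u).
F(2) = -5*cos(1)/2; F(-1) = -5*cos(5/4)/2.
Integral = F(2) - F(-1) = -5*cos(1)/2 + 5*cos(5/4)/2.

Antiderivative: F(u) = -5*cos(u**2/4 - u)/2; value = -5*cos(1)/2 + 5*cos(5/4)/2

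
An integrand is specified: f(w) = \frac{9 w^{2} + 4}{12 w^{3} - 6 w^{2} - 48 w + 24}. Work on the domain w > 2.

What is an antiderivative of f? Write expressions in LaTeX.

An antiderivative is F(w) = \frac{20 \log{\left(w - 2 \right)} - 5 \log{\left(w - \frac{1}{2} \right)} + 12 \log{\left(w + 2 \right)}}{36}.

The denominator factors as 6 \left(w - 2\right) \left(w + 2\right) \left(2 w - 1\right); partial fractions split f into directly integrable pieces: - \frac{5}{18 \left(2 w - 1\right)} + \frac{1}{3 \left(w + 2\right)} + \frac{5}{9 \left(w - 2\right)}.
Check: d/dw[\frac{20 \log{\left(w - 2 \right)} - 5 \log{\left(w - \frac{1}{2} \right)} + 12 \log{\left(w + 2 \right)}}{36}] = \frac{9 w^{2} + 4}{12 w^{3} - 6 w^{2} - 48 w + 24} = f(w).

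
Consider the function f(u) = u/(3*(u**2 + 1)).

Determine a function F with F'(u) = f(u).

The substitution w = u**2 + 1 works: f is exactly (dF/dw)*(dw/du) for that inner function.
Check: d/du[log(u**2 + 1)/6] = u/(3*u**2 + 3), which equals f(u).

An antiderivative is F(u) = log(u**2 + 1)/6.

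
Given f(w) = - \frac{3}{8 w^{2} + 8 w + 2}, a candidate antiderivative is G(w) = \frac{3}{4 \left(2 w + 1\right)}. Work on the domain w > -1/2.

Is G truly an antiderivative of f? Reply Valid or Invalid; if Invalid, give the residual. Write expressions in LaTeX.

Valid. The derivative of G reproduces f.

d/dw[G] = - \frac{3}{8 w^{2} + 8 w + 2}
This equals f(w) exactly, so the claim holds.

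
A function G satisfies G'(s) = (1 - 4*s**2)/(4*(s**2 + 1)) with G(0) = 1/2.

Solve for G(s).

G(s) = -(4*s - 5*atan(s) - 2)/4

Whatever form G(s) takes, its d/ds must return the stated G'(s).
A general antiderivative is -s + 5*atan(s)/4 + C.
The condition gives C = 1/2 - (0) = 1/2.
So G(s) = -(4*s - 5*atan(s) - 2)/4.
Check: d/ds[-(4*s - 5*atan(s) - 2)/4] = (1 - 4*s**2)/(4*s**2 + 4), which equals G'(s).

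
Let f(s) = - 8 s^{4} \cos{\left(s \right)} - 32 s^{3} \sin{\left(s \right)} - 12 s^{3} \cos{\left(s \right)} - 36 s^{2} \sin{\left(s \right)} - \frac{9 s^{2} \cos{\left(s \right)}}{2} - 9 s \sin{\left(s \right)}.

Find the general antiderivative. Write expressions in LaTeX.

f has the shape u'v + uv' for u = - \frac{\left(4 s^{2} + 3 s\right)^{2}}{2} and v = \sin{\left(s \right)} — it is the derivative of the product u*v.
Check: d/ds[- 8 s^{4} \sin{\left(s \right)} - 12 s^{3} \sin{\left(s \right)} - \frac{9 s^{2} \sin{\left(s \right)}}{2}] = - 8 s^{4} \cos{\left(s \right)} - 32 s^{3} \sin{\left(s \right)} - 12 s^{3} \cos{\left(s \right)} - 36 s^{2} \sin{\left(s \right)} - \frac{9 s^{2} \cos{\left(s \right)}}{2} - 9 s \sin{\left(s \right)} = f(s).

F(s) = - 8 s^{4} \sin{\left(s \right)} - 12 s^{3} \sin{\left(s \right)} - \frac{9 s^{2} \sin{\left(s \right)}}{2} + C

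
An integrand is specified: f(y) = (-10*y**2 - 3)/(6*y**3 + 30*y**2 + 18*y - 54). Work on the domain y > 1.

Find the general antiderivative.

F(y) = -(13*y*log(y - 1) + 147*y*log(y + 3) + 39*log(y - 1) + 441*log(y + 3) + 372)/(96*(y + 3)) + C

The denominator factors as 6*(y - 1)*(y + 3)**2; partial fractions split f into directly integrable pieces: -49/(32*(y + 3)) + 31/(8*(y + 3)**2) - 13/(96*(y - 1)).
Check: d/dy[-(13*y*log(y - 1) + 147*y*log(y + 3) + 39*log(y - 1) + 441*log(y + 3) + 372)/(96*(y + 3))] = (-10*y**2 - 3)/(6*y**3 + 30*y**2 + 18*y - 54) = f(y).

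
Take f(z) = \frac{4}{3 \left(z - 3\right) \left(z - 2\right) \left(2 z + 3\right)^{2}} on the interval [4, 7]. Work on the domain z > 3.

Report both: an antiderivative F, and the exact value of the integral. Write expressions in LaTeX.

Antiderivative: F(z) = \frac{4 \left(49 \left(2 z + 3\right) \log{\left(z - 3 \right)} - 81 \left(2 z + 3\right) \log{\left(z - 2 \right)} + 32 \left(2 z + 3\right) \log{\left(z + \frac{3}{2} \right)} - 126\right)}{11907 \left(2 z + 3\right)}; value = - \frac{4 \log{\left(5 \right)}}{147} - \frac{128 \log{\left(\frac{11}{2} \right)}}{11907} + \frac{16}{11781} + \frac{4 \log{\left(2 \right)}}{147} + \frac{4 \log{\left(4 \right)}}{243} + \frac{128 \log{\left(\frac{17}{2} \right)}}{11907}

Factor the denominator (3 \left(z - 3\right) \left(z - 2\right) \left(2 z + 3\right)^{2}) and decompose: f = \frac{256}{11907 \left(2 z + 3\right)} + \frac{16}{189 \left(2 z + 3\right)^{2}} - \frac{4}{147 \left(z - 2\right)} + \frac{4}{243 \left(z - 3\right)}; each piece integrates to a log, atan, or power term.
F(z) = \frac{4 \left(49 \left(2 z + 3\right) \log{\left(z - 3 \right)} - 81 \left(2 z + 3\right) \log{\left(z - 2 \right)} + 32 \left(2 z + 3\right) \log{\left(z + \frac{3}{2} \right)} - 126\right)}{11907 \left(2 z + 3\right)} is an antiderivative of f.
Check: d/dz[\frac{4 \left(49 \left(2 z + 3\right) \log{\left(z - 3 \right)} - 81 \left(2 z + 3\right) \log{\left(z - 2 \right)} + 32 \left(2 z + 3\right) \log{\left(z + \frac{3}{2} \right)} - 126\right)}{11907 \left(2 z + 3\right)}] = \frac{4}{12 z^{4} - 24 z^{3} - 81 z^{2} + 81 z + 162}, which equals f(z).
F(7) = - \frac{4 \log{\left(5 \right)}}{147} - \frac{8}{3213} + \frac{4 \log{\left(4 \right)}}{243} + \frac{128 \log{\left(\frac{17}{2} \right)}}{11907}; F(4) = - \frac{4 \log{\left(2 \right)}}{147} - \frac{8}{2079} + \frac{128 \log{\left(\frac{11}{2} \right)}}{11907}.
Integral = F(7) - F(4) = - \frac{4 \log{\left(5 \right)}}{147} - \frac{128 \log{\left(\frac{11}{2} \right)}}{11907} + \frac{16}{11781} + \frac{4 \log{\left(2 \right)}}{147} + \frac{4 \log{\left(4 \right)}}{243} + \frac{128 \log{\left(\frac{17}{2} \right)}}{11907}.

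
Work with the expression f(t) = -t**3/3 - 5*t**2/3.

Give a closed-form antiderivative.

Integrate term by term and add the pieces.
Check: d/dt[t**3*(-3*t - 20)/36] = -t**3/3 - 5*t**2/3 = f(t).

An antiderivative is F(t) = t**3*(-3*t - 20)/36.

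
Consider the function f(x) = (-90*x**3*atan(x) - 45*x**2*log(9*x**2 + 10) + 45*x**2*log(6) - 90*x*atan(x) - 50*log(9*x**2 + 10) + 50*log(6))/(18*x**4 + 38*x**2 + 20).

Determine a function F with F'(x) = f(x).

f has the shape u'v + uv' for u = -5*atan(x)/2 and v = log(3*x**2/2 + 5/3) — it is the derivative of the product u*v.
Check: d/dx[-5*log(3*x**2/2 + 5/3)*atan(x)/2] = (-90*x**3*atan(x) - 45*x**2*log(9*x**2 + 10) + 45*x**2*log(6) - 90*x*atan(x) - 50*log(9*x**2 + 10) + 50*log(6))/(18*x**4 + 38*x**2 + 20) = f(x).

An antiderivative is F(x) = -5*log(3*x**2/2 + 5/3)*atan(x)/2.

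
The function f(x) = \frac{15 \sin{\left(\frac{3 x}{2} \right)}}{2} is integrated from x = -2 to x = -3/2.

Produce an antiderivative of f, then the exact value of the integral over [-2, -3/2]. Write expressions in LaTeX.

Antiderivative: F(x) = - 5 \cos{\left(\frac{3 x}{2} \right)}; value = 5 \cos{\left(3 \right)} - 5 \cos{\left(\frac{9}{4} \right)}

Any candidate F(x) must reproduce f(x) exactly when differentiated.
F(x) = - 5 \cos{\left(\frac{3 x}{2} \right)} is an antiderivative of f.
Check: d/dx[- 5 \cos{\left(\frac{3 x}{2} \right)}] = \frac{15 \sin{\left(\frac{3 x}{2} \right)}}{2} = f(x).
F(-3/2) = - 5 \cos{\left(\frac{9}{4} \right)}; F(-2) = - 5 \cos{\left(3 \right)}.
Integral = F(-3/2) - F(-2) = 5 \cos{\left(3 \right)} - 5 \cos{\left(\frac{9}{4} \right)}.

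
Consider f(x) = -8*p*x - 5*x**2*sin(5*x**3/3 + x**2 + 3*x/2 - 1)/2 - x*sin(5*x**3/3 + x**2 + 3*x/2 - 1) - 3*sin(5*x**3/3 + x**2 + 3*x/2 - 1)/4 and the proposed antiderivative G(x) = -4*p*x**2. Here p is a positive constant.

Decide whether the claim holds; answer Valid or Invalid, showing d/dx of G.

Invalid: d/dx[G] - f = 5*x**2*sin(5*x**3/3 + x**2 + 3*x/2 - 1)/2 + x*sin(5*x**3/3 + x**2 + 3*x/2 - 1) + 3*sin(5*x**3/3 + x**2 + 3*x/2 - 1)/4, which is not 0.

d/dx[G] = -8*p*x
d/dx[G] - f(x) = 5*x**2*sin(5*x**3/3 + x**2 + 3*x/2 - 1)/2 + x*sin(5*x**3/3 + x**2 + 3*x/2 - 1) + 3*sin(5*x**3/3 + x**2 + 3*x/2 - 1)/4 != 0.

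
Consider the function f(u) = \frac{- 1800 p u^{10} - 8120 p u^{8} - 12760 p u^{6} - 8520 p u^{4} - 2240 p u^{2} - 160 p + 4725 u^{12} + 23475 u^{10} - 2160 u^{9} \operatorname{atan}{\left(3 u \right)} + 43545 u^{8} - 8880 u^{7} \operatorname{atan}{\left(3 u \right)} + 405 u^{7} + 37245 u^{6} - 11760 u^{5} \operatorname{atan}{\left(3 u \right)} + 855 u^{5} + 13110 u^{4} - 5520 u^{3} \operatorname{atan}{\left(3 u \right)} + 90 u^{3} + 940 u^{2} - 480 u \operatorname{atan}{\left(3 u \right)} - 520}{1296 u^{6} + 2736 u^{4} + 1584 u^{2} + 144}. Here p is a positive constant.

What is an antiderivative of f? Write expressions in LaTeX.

f has the shape v'r + vr' for v = - \frac{5 \left(- \frac{u^{2}}{2} - 1\right)^{2}}{3} and r = \frac{2 p u}{3} - \frac{5 u^{3}}{4} + \frac{- \frac{5 u}{3} - \frac{3}{4}}{2 u^{2} + 2} + \operatorname{atan}{\left(3 u \right)} — it is the derivative of the product v*r.
Check: d/du[- \frac{5 p u^{5}}{18} - \frac{10 p u^{3}}{9} - \frac{10 p u}{9} + \frac{25 u^{7}}{48} + \frac{25 u^{5}}{12} + \frac{25 u^{5}}{72 u^{2} + 72} - \frac{5 u^{4} \operatorname{atan}{\left(3 u \right)}}{12} + \frac{5 u^{4}}{32 u^{2} + 32} + \frac{25 u^{3}}{12} + \frac{25 u^{3}}{18 u^{2} + 18} - \frac{5 u^{2} \operatorname{atan}{\left(3 u \right)}}{3} + \frac{5 u^{2}}{8 u^{2} + 8} + \frac{25 u}{18 u^{2} + 18} - \frac{5 \operatorname{atan}{\left(3 u \right)}}{3} + \frac{5}{8 u^{2} + 8}] = \frac{- 1800 p u^{10} - 8120 p u^{8} - 12760 p u^{6} - 8520 p u^{4} - 2240 p u^{2} - 160 p + 4725 u^{12} + 23475 u^{10} - 2160 u^{9} \operatorname{atan}{\left(3 u \right)} + 43545 u^{8} - 8880 u^{7} \operatorname{atan}{\left(3 u \right)} + 405 u^{7} + 37245 u^{6} - 11760 u^{5} \operatorname{atan}{\left(3 u \right)} + 855 u^{5} + 13110 u^{4} - 5520 u^{3} \operatorname{atan}{\left(3 u \right)} + 90 u^{3} + 940 u^{2} - 480 u \operatorname{atan}{\left(3 u \right)} - 520}{1296 u^{6} + 2736 u^{4} + 1584 u^{2} + 144} = f(u).

An antiderivative is F(u) = - \frac{5 p u^{5}}{18} - \frac{10 p u^{3}}{9} - \frac{10 p u}{9} + \frac{25 u^{7}}{48} + \frac{25 u^{5}}{12} + \frac{25 u^{5}}{72 u^{2} + 72} - \frac{5 u^{4} \operatorname{atan}{\left(3 u \right)}}{12} + \frac{5 u^{4}}{32 u^{2} + 32} + \frac{25 u^{3}}{12} + \frac{25 u^{3}}{18 u^{2} + 18} - \frac{5 u^{2} \operatorname{atan}{\left(3 u \right)}}{3} + \frac{5 u^{2}}{8 u^{2} + 8} + \frac{25 u}{18 u^{2} + 18} - \frac{5 \operatorname{atan}{\left(3 u \right)}}{3} + \frac{5}{8 u^{2} + 8}.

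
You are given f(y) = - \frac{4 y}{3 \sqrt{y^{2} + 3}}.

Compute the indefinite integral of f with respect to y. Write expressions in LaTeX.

The substitution u = y^{2} + 3 works: f is exactly (dF/du)*(du/dy) for that inner function.
Check: d/dy[- \frac{4 \sqrt{y^{2} + 3}}{3}] = - \frac{4 y}{3 \sqrt{y^{2} + 3}} = f(y).

F(y) = - \frac{4 \sqrt{y^{2} + 3}}{3} + C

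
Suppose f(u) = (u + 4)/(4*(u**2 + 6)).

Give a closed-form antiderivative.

An antiderivative is F(u) = log(u**2 + 6)/8 + sqrt(6)*atan(sqrt(6)*u/6)/6.

Since d/du undoes antidifferentiation here, F'(u) = f(u) is required of F(u).
Check: d/du[log(u**2 + 6)/8 + sqrt(6)*atan(sqrt(6)*u/6)/6] = (u + 4)/(4*u**2 + 24), which equals f(u).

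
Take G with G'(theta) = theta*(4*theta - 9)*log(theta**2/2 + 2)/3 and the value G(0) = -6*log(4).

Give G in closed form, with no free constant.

G(theta) = 4*theta**3*log(theta**2/2 + 2)/9 - 8*theta**3/27 - 3*theta**2*log(theta**2/2 + 2)/2 + 3*theta**2/2 + 32*theta/9 - 6*log(theta**2 + 4) - 64*atan(theta/2)/9

Since d/dtheta undoes antidifferentiation here, G(theta) must give back the stated G'(theta).
A general antiderivative is -8*theta**3/27 + 3*theta**2/2 + 32*theta/9 + (4*theta**3/9 - 3*theta**2/2)*log(theta**2/2 + 2) - 6*log(theta**2 + 4) - 64*atan(theta/2)/9 + C.
The condition gives C = -6*log(4) - (-6*log(4)) = 0.
So G(theta) = 4*theta**3*log(theta**2/2 + 2)/9 - 8*theta**3/27 - 3*theta**2*log(theta**2/2 + 2)/2 + 3*theta**2/2 + 32*theta/9 - 6*log(theta**2 + 4) - 64*atan(theta/2)/9.
Check: d/dtheta[4*theta**3*log(theta**2/2 + 2)/9 - 8*theta**3/27 - 3*theta**2*log(theta**2/2 + 2)/2 + 3*theta**2/2 + 32*theta/9 - 6*log(theta**2 + 4) - 64*atan(theta/2)/9] = 4*theta**2*log(theta**2/2 + 2)/3 - 3*theta*log(theta**2/2 + 2), which equals G'(theta).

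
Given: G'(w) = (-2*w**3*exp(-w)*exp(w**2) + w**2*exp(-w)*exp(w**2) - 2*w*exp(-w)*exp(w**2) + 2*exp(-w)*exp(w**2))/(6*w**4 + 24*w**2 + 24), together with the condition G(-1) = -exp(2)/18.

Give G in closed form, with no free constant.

G(w) = -exp(-w)*exp(w**2)/(6*(w**2 + 2))

G'(w) has the shape u'v + uv' for u = -1/(2*(3*w**2 + 6)) and v = exp(w**2 - w) — it is the derivative of the product u*v.
A general antiderivative is -exp(w**2 - w)/(2*(3*w**2 + 6)) + C.
The condition gives C = -exp(2)/18 - (-exp(2)/18) = 0.
So G(w) = -exp(-w)*exp(w**2)/(6*(w**2 + 2)).
Check: d/dw[-exp(-w)*exp(w**2)/(6*(w**2 + 2))] = (-2*w**3*exp(w**2) + w**2*exp(w**2) - 2*w*exp(w**2) + 2*exp(w**2))/(6*w**4*exp(w) + 24*w**2*exp(w) + 24*exp(w)), which equals G'(w).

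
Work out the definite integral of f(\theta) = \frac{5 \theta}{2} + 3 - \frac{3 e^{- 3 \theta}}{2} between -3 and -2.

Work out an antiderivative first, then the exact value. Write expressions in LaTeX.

Antiderivative: F(\theta) = \frac{\left(5 \theta^{2} e^{3 \theta} + 12 \theta e^{3 \theta} + 10 e^{3 \theta} + 2\right) e^{- 3 \theta}}{4}; value = - \frac{e^{9}}{2} - \frac{13}{4} + \frac{e^{6}}{2}

The integrand splits into summands that can be handled one at a time.
F(\theta) = \frac{\left(5 \theta^{2} e^{3 \theta} + 12 \theta e^{3 \theta} + 10 e^{3 \theta} + 2\right) e^{- 3 \theta}}{4} is an antiderivative of f.
Check: d/d\theta[\frac{\left(5 \theta^{2} e^{3 \theta} + 12 \theta e^{3 \theta} + 10 e^{3 \theta} + 2\right) e^{- 3 \theta}}{4}] = \frac{\left(5 \theta e^{3 \theta} + 6 e^{3 \theta} - 3\right) e^{- 3 \theta}}{2}, which equals f(\theta).
F(-2) = \frac{3}{2} + \frac{e^{6}}{2}; F(-3) = \frac{19}{4} + \frac{e^{9}}{2}.
Integral = F(-2) - F(-3) = - \frac{e^{9}}{2} - \frac{13}{4} + \frac{e^{6}}{2}.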